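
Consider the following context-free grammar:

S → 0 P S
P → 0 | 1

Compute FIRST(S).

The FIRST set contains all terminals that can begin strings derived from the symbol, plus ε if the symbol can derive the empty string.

We compute FIRST(S) using the standard algorithm.
FIRST(P) = {0, 1}
FIRST(S) = {0}
Therefore, FIRST(S) = {0}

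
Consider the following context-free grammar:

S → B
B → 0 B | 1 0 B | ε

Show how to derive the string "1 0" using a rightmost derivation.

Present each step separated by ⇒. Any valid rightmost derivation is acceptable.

S ⇒ B ⇒ 1 0 B ⇒ 1 0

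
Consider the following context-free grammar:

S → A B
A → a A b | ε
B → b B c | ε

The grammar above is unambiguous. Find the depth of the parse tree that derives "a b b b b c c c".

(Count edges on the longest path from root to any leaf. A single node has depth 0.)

5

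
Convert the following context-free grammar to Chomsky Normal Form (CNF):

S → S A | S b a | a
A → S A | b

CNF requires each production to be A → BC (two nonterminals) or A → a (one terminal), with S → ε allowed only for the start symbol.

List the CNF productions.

TB → b; TA → a; S → a; A → b; S → S A; S → S X0; X0 → TB TA; A → S A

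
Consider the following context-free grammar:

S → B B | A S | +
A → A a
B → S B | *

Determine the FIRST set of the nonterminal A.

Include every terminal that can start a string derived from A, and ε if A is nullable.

We compute FIRST(A) using the standard algorithm.
FIRST(A) = {}
FIRST(B) = {*, +}
FIRST(S) = {*, +}
Therefore, FIRST(A) = {}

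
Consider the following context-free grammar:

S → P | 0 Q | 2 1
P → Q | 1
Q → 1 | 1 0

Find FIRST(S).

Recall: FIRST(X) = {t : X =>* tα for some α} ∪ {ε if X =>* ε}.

We compute FIRST(S) using the standard algorithm.
FIRST(P) = {1}
FIRST(Q) = {1}
FIRST(S) = {0, 1, 2}
Therefore, FIRST(S) = {0, 1, 2}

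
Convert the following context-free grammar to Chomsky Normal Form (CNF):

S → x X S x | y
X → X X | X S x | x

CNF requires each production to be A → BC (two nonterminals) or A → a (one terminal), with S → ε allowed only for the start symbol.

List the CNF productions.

TX → x; S → y; X → x; S → TX X0; X0 → X X1; X1 → S TX; X → X X; X → X X2; X2 → S TX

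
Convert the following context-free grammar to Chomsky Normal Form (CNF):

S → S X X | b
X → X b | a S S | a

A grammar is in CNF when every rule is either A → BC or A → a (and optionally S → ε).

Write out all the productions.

S → b; TB → b; TA → a; X → a; S → S X0; X0 → X X; X → X TB; X → TA X1; X1 → S S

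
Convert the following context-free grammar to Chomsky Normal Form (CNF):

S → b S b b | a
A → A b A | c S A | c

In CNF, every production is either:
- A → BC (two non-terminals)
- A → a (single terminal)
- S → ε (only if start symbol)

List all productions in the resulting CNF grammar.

TB → b; S → a; TC → c; A → c; S → TB X0; X0 → S X1; X1 → TB TB; A → A X2; X2 → TB A; A → TC X3; X3 → S A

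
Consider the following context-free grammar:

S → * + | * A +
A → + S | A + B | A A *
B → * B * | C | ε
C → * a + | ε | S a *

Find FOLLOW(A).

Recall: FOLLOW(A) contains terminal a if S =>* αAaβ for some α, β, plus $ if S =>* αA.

We compute FOLLOW(A) using the standard algorithm.
FOLLOW(S) starts with {$}.
FIRST(A) = {+}
FIRST(B) = {*, ε}
FIRST(C) = {*, ε}
FIRST(S) = {*}
FOLLOW(A) = {*, +}
FOLLOW(B) = {*, +}
FOLLOW(C) = {*, +}
FOLLOW(S) = {$, *, +, a}
Therefore, FOLLOW(A) = {*, +}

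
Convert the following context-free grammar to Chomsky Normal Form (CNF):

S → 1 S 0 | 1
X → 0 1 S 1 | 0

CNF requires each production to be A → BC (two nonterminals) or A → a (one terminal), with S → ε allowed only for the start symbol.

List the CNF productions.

T1 → 1; T0 → 0; S → 1; X → 0; S → T1 X0; X0 → S T0; X → T0 X1; X1 → T1 X2; X2 → S T1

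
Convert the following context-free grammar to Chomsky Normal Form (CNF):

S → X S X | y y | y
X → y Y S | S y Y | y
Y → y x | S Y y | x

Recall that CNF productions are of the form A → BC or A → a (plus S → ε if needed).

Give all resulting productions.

TY → y; S → y; X → y; TX → x; Y → x; S → X X0; X0 → S X; S → TY TY; X → TY X1; X1 → Y S; X → S X2; X2 → TY Y; Y → TY TX; Y → S X3; X3 → Y TY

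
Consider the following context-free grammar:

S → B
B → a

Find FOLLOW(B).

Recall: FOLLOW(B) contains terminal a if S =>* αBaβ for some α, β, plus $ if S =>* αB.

We compute FOLLOW(B) using the standard algorithm.
FOLLOW(S) starts with {$}.
FIRST(B) = {a}
FIRST(S) = {a}
FOLLOW(B) = {$}
FOLLOW(S) = {$}
Therefore, FOLLOW(B) = {$}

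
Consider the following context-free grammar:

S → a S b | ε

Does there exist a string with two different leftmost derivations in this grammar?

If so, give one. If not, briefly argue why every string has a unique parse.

No - every string in the language has a unique leftmost derivation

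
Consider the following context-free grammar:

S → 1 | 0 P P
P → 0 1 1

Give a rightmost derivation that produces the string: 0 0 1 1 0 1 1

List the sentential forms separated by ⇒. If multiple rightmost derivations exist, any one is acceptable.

S ⇒ 0 P P ⇒ 0 P 0 1 1 ⇒ 0 0 1 1 0 1 1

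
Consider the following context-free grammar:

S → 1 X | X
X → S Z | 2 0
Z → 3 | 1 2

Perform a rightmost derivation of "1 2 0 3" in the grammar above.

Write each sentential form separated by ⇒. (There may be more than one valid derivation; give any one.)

S ⇒ 1 X ⇒ 1 S Z ⇒ 1 S 3 ⇒ 1 X 3 ⇒ 1 2 0 3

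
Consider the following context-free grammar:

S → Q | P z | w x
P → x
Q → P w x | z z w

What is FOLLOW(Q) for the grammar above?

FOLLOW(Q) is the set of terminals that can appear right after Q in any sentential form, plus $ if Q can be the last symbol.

We compute FOLLOW(Q) using the standard algorithm.
FOLLOW(S) starts with {$}.
FIRST(P) = {x}
FIRST(Q) = {x, z}
FIRST(S) = {w, x, z}
FOLLOW(P) = {w, z}
FOLLOW(Q) = {$}
FOLLOW(S) = {$}
Therefore, FOLLOW(Q) = {$}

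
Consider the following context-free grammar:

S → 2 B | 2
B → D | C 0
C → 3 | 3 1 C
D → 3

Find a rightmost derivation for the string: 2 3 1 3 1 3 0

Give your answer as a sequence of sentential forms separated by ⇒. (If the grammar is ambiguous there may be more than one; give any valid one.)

S ⇒ 2 B ⇒ 2 C 0 ⇒ 2 3 1 C 0 ⇒ 2 3 1 3 1 C 0 ⇒ 2 3 1 3 1 3 0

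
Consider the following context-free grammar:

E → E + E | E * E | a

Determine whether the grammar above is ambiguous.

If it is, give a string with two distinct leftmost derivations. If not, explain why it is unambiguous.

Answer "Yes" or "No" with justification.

Yes - the string 'a * a + a + a' has two distinct leftmost derivations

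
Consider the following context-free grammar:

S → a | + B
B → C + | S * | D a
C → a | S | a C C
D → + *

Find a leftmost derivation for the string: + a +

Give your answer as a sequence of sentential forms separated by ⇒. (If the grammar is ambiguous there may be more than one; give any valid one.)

S ⇒ + B ⇒ + C + ⇒ + a +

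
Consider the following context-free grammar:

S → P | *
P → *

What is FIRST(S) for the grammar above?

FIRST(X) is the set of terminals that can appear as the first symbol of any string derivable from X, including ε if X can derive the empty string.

We compute FIRST(S) using the standard algorithm.
FIRST(P) = {*}
FIRST(S) = {*}
Therefore, FIRST(S) = {*}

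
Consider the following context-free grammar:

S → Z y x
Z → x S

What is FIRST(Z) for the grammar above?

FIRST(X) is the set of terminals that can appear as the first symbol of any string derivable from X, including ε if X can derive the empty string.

We compute FIRST(Z) using the standard algorithm.
FIRST(S) = {x}
FIRST(Z) = {x}
Therefore, FIRST(Z) = {x}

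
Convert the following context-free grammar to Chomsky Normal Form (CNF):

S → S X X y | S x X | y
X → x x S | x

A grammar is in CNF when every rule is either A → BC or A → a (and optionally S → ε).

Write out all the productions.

TY → y; TX → x; S → y; X → x; S → S X0; X0 → X X1; X1 → X TY; S → S X2; X2 → TX X; X → TX X3; X3 → TX S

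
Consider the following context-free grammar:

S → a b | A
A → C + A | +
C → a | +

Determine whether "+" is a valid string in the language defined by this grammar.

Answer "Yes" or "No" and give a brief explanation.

Yes - a valid derivation exists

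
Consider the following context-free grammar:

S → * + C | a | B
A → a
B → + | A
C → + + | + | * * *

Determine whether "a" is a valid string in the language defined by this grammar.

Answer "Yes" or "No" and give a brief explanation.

Yes - a valid derivation exists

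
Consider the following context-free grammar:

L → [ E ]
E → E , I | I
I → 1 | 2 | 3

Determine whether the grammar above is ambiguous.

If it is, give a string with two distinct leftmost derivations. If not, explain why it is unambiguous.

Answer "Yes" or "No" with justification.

No - the grammar is unambiguous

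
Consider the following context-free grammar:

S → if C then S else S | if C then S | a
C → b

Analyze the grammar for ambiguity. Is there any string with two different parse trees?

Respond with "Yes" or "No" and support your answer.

Yes - the string 'if b then if b then a else a' has two distinct parse trees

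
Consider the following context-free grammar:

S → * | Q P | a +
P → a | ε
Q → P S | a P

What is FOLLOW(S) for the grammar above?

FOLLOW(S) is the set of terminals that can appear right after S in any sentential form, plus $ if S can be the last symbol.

We compute FOLLOW(S) using the standard algorithm.
FOLLOW(S) starts with {$}.
FIRST(P) = {a, ε}
FIRST(Q) = {*, a}
FIRST(S) = {*, a}
FOLLOW(P) = {$, *, a}
FOLLOW(Q) = {$, a}
FOLLOW(S) = {$, a}
Therefore, FOLLOW(S) = {$, a}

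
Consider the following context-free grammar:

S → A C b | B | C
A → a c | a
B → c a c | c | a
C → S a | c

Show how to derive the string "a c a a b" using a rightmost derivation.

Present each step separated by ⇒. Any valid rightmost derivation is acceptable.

S ⇒ A C b ⇒ A S a b ⇒ A B a b ⇒ A a a b ⇒ a c a a b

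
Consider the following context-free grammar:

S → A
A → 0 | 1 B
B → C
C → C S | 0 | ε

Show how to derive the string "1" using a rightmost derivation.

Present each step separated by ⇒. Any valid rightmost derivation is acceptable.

S ⇒ A ⇒ 1 B ⇒ 1 C ⇒ 1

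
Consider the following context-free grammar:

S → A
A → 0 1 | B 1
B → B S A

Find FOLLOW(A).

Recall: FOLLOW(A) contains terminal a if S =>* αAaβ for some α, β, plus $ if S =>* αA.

We compute FOLLOW(A) using the standard algorithm.
FOLLOW(S) starts with {$}.
FIRST(A) = {0}
FIRST(B) = {}
FIRST(S) = {0}
FOLLOW(A) = {$, 0, 1}
FOLLOW(B) = {0, 1}
FOLLOW(S) = {$, 0}
Therefore, FOLLOW(A) = {$, 0, 1}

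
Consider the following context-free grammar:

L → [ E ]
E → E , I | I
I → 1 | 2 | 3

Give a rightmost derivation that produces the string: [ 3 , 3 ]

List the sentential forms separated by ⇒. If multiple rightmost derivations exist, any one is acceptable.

L ⇒ [ E ] ⇒ [ E , I ] ⇒ [ E , 3 ] ⇒ [ I , 3 ] ⇒ [ 3 , 3 ]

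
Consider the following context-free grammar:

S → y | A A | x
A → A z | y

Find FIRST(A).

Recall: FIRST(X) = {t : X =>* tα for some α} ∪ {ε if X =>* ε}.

We compute FIRST(A) using the standard algorithm.
FIRST(A) = {y}
FIRST(S) = {x, y}
Therefore, FIRST(A) = {y}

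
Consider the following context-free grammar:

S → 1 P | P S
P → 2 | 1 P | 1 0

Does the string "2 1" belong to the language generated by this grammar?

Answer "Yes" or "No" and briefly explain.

No - no valid derivation exists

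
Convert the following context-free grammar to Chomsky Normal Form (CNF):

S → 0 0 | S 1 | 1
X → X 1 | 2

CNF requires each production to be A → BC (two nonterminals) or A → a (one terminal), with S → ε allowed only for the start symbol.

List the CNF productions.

T0 → 0; T1 → 1; S → 1; X → 2; S → T0 T0; S → S T1; X → X T1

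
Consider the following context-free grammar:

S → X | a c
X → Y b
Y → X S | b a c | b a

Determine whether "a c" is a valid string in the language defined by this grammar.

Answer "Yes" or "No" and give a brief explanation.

Yes - a valid derivation exists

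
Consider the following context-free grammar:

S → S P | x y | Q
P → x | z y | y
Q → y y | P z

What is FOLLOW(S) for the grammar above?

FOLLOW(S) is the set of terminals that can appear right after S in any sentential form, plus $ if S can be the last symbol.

We compute FOLLOW(S) using the standard algorithm.
FOLLOW(S) starts with {$}.
FIRST(P) = {x, y, z}
FIRST(Q) = {x, y, z}
FIRST(S) = {x, y, z}
FOLLOW(P) = {$, x, y, z}
FOLLOW(Q) = {$, x, y, z}
FOLLOW(S) = {$, x, y, z}
Therefore, FOLLOW(S) = {$, x, y, z}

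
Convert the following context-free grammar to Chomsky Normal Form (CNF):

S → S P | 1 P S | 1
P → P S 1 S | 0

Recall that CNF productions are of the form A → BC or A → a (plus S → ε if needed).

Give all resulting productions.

T1 → 1; S → 1; P → 0; S → S P; S → T1 X0; X0 → P S; P → P X1; X1 → S X2; X2 → T1 S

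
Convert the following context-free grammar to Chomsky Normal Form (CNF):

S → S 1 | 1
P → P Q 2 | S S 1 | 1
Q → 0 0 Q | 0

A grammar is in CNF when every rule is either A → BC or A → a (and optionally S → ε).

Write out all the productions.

T1 → 1; S → 1; T2 → 2; P → 1; T0 → 0; Q → 0; S → S T1; P → P X0; X0 → Q T2; P → S X1; X1 → S T1; Q → T0 X2; X2 → T0 Q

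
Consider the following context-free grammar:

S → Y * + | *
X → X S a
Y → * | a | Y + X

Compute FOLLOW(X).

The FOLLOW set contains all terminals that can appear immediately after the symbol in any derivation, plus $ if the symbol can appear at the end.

We compute FOLLOW(X) using the standard algorithm.
FOLLOW(S) starts with {$}.
FIRST(S) = {*, a}
FIRST(X) = {}
FIRST(Y) = {*, a}
FOLLOW(S) = {$, a}
FOLLOW(X) = {*, +, a}
FOLLOW(Y) = {*, +}
Therefore, FOLLOW(X) = {*, +, a}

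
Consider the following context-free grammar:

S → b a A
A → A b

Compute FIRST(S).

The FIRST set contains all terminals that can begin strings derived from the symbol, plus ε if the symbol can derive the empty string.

We compute FIRST(S) using the standard algorithm.
FIRST(A) = {}
FIRST(S) = {b}
Therefore, FIRST(S) = {b}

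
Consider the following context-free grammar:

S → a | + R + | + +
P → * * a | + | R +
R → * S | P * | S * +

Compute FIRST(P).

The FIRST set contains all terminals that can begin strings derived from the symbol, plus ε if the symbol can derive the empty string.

We compute FIRST(P) using the standard algorithm.
FIRST(P) = {*, +, a}
FIRST(R) = {*, +, a}
FIRST(S) = {+, a}
Therefore, FIRST(P) = {*, +, a}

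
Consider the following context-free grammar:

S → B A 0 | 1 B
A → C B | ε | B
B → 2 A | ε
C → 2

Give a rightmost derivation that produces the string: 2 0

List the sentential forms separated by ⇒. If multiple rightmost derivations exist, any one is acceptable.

S ⇒ B A 0 ⇒ B 0 ⇒ 2 A 0 ⇒ 2 0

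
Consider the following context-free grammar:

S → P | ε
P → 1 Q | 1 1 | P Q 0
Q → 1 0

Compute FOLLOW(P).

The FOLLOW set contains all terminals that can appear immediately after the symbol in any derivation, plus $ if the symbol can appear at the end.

We compute FOLLOW(P) using the standard algorithm.
FOLLOW(S) starts with {$}.
FIRST(P) = {1}
FIRST(Q) = {1}
FIRST(S) = {1, ε}
FOLLOW(P) = {$, 1}
FOLLOW(Q) = {$, 0, 1}
FOLLOW(S) = {$}
Therefore, FOLLOW(P) = {$, 1}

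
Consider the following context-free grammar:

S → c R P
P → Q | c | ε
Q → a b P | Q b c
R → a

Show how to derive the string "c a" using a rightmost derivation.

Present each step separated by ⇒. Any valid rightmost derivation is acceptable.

S ⇒ c R P ⇒ c R ⇒ c a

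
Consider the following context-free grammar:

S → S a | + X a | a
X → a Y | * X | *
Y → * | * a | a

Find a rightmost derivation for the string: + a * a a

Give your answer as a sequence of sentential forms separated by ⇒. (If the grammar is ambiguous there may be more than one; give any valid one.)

S ⇒ + X a ⇒ + a Y a ⇒ + a * a a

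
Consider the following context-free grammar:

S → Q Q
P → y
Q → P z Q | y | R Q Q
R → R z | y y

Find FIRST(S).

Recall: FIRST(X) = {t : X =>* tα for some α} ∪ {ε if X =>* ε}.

We compute FIRST(S) using the standard algorithm.
FIRST(P) = {y}
FIRST(Q) = {y}
FIRST(R) = {y}
FIRST(S) = {y}
Therefore, FIRST(S) = {y}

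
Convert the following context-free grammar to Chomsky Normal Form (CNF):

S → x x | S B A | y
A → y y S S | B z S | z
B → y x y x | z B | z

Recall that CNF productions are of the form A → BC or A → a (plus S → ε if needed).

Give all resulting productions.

TX → x; S → y; TY → y; TZ → z; A → z; B → z; S → TX TX; S → S X0; X0 → B A; A → TY X1; X1 → TY X2; X2 → S S; A → B X3; X3 → TZ S; B → TY X4; X4 → TX X5; X5 → TY TX; B → TZ B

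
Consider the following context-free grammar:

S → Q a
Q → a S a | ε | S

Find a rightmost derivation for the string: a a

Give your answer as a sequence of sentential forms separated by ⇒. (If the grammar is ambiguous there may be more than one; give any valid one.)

S ⇒ Q a ⇒ S a ⇒ Q a a ⇒ a a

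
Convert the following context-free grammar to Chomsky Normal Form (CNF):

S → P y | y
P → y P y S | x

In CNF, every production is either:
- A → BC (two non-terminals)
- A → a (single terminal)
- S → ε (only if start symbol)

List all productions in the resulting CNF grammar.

TY → y; S → y; P → x; S → P TY; P → TY X0; X0 → P X1; X1 → TY S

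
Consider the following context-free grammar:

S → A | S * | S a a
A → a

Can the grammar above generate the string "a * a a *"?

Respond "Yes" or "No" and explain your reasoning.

Yes - a valid derivation exists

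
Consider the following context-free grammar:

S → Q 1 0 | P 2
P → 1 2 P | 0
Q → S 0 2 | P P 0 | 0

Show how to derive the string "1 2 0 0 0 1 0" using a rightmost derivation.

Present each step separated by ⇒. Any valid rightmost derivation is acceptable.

S ⇒ Q 1 0 ⇒ P P 0 1 0 ⇒ P 0 0 1 0 ⇒ 1 2 P 0 0 1 0 ⇒ 1 2 0 0 0 1 0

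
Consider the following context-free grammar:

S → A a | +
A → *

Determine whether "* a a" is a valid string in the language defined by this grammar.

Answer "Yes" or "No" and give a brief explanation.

No - no valid derivation exists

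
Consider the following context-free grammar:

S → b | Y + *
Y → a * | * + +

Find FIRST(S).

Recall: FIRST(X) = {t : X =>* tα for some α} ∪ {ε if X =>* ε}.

We compute FIRST(S) using the standard algorithm.
FIRST(S) = {*, a, b}
FIRST(Y) = {*, a}
Therefore, FIRST(S) = {*, a, b}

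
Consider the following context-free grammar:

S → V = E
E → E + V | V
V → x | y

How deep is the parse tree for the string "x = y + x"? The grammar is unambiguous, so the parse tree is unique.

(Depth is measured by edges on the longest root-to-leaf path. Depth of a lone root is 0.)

4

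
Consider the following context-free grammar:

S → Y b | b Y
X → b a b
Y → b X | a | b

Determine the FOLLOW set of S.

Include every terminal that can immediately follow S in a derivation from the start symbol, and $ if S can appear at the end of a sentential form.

We compute FOLLOW(S) using the standard algorithm.
FOLLOW(S) starts with {$}.
FIRST(S) = {a, b}
FIRST(X) = {b}
FIRST(Y) = {a, b}
FOLLOW(S) = {$}
FOLLOW(X) = {$, b}
FOLLOW(Y) = {$, b}
Therefore, FOLLOW(S) = {$}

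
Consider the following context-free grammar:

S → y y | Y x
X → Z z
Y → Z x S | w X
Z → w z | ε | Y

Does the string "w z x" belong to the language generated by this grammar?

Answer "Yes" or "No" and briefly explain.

Yes - a valid derivation exists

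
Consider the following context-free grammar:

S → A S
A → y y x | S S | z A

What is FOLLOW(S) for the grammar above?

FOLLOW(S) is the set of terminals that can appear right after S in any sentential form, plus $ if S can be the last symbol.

We compute FOLLOW(S) using the standard algorithm.
FOLLOW(S) starts with {$}.
FIRST(A) = {y, z}
FIRST(S) = {y, z}
FOLLOW(A) = {y, z}
FOLLOW(S) = {$, y, z}
Therefore, FOLLOW(S) = {$, y, z}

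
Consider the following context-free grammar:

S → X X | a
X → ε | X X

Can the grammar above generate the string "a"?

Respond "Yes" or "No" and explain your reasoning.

Yes - a valid derivation exists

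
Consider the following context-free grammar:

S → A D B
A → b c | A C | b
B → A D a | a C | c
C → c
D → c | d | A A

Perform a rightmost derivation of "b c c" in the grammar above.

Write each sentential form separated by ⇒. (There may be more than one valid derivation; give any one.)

S ⇒ A D B ⇒ A D c ⇒ A c c ⇒ b c c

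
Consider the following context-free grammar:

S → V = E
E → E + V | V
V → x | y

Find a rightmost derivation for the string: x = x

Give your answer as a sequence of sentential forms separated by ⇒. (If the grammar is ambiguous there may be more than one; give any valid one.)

S ⇒ V = E ⇒ V = V ⇒ V = x ⇒ x = x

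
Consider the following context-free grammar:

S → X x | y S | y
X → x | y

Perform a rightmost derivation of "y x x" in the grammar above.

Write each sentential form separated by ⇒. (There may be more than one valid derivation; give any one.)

S ⇒ y S ⇒ y X x ⇒ y x x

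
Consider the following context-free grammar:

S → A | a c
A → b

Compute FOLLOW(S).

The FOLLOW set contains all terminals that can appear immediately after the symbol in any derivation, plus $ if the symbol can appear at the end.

We compute FOLLOW(S) using the standard algorithm.
FOLLOW(S) starts with {$}.
FIRST(A) = {b}
FIRST(S) = {a, b}
FOLLOW(A) = {$}
FOLLOW(S) = {$}
Therefore, FOLLOW(S) = {$}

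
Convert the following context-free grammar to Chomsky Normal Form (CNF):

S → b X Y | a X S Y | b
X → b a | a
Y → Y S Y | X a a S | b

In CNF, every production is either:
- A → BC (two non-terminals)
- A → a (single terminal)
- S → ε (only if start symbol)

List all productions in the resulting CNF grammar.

TB → b; TA → a; S → b; X → a; Y → b; S → TB X0; X0 → X Y; S → TA X1; X1 → X X2; X2 → S Y; X → TB TA; Y → Y X3; X3 → S Y; Y → X X4; X4 → TA X5; X5 → TA S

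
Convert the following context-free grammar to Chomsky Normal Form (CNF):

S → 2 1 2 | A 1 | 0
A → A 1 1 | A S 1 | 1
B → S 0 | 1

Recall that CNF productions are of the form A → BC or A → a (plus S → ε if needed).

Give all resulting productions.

T2 → 2; T1 → 1; S → 0; A → 1; T0 → 0; B → 1; S → T2 X0; X0 → T1 T2; S → A T1; A → A X1; X1 → T1 T1; A → A X2; X2 → S T1; B → S T0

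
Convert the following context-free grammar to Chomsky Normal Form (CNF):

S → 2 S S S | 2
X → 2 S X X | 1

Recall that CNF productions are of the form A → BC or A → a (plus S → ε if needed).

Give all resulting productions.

T2 → 2; S → 2; X → 1; S → T2 X0; X0 → S X1; X1 → S S; X → T2 X2; X2 → S X3; X3 → X X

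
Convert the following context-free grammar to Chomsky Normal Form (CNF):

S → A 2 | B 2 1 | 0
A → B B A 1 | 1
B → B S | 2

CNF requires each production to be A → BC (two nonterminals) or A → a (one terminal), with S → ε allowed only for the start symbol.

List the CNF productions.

T2 → 2; T1 → 1; S → 0; A → 1; B → 2; S → A T2; S → B X0; X0 → T2 T1; A → B X1; X1 → B X2; X2 → A T1; B → B S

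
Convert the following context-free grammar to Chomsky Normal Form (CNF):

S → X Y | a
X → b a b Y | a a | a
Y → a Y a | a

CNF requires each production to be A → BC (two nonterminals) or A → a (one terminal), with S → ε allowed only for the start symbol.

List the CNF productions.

S → a; TB → b; TA → a; X → a; Y → a; S → X Y; X → TB X0; X0 → TA X1; X1 → TB Y; X → TA TA; Y → TA X2; X2 → Y TA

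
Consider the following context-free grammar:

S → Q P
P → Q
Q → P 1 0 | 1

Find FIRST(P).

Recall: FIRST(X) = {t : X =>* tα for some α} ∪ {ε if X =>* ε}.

We compute FIRST(P) using the standard algorithm.
FIRST(P) = {1}
FIRST(Q) = {1}
FIRST(S) = {1}
Therefore, FIRST(P) = {1}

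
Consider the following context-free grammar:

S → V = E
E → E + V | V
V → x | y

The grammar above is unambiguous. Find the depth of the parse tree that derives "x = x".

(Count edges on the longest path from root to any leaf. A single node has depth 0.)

3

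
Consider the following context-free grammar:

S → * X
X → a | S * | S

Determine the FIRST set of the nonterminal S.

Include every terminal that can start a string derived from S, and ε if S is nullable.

We compute FIRST(S) using the standard algorithm.
FIRST(S) = {*}
FIRST(X) = {*, a}
Therefore, FIRST(S) = {*}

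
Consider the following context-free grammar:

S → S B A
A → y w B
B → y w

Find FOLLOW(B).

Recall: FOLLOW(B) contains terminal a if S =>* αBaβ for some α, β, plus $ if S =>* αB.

We compute FOLLOW(B) using the standard algorithm.
FOLLOW(S) starts with {$}.
FIRST(A) = {y}
FIRST(B) = {y}
FIRST(S) = {}
FOLLOW(A) = {$, y}
FOLLOW(B) = {$, y}
FOLLOW(S) = {$, y}
Therefore, FOLLOW(B) = {$, y}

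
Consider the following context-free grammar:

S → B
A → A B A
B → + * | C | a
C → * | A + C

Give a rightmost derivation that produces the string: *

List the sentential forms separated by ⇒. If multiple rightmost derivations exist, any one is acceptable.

S ⇒ B ⇒ C ⇒ *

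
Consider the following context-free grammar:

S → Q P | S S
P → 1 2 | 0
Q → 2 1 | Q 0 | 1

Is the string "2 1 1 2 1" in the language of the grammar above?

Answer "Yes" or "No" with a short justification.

No - no valid derivation exists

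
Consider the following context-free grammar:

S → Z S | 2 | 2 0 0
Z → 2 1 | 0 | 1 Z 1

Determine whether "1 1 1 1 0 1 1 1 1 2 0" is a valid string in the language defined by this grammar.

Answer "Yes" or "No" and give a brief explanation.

No - no valid derivation exists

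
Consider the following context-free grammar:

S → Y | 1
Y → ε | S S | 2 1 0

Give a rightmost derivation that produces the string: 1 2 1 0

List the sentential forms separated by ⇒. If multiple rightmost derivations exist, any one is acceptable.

S ⇒ Y ⇒ S S ⇒ S Y ⇒ S 2 1 0 ⇒ 1 2 1 0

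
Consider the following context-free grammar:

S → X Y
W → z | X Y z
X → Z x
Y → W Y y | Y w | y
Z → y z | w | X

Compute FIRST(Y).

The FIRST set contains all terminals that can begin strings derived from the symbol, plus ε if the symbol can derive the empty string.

We compute FIRST(Y) using the standard algorithm.
FIRST(S) = {w, y}
FIRST(W) = {w, y, z}
FIRST(X) = {w, y}
FIRST(Y) = {w, y, z}
FIRST(Z) = {w, y}
Therefore, FIRST(Y) = {w, y, z}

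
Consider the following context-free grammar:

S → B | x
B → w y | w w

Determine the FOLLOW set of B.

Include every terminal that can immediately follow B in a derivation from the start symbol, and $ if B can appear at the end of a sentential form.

We compute FOLLOW(B) using the standard algorithm.
FOLLOW(S) starts with {$}.
FIRST(B) = {w}
FIRST(S) = {w, x}
FOLLOW(B) = {$}
FOLLOW(S) = {$}
Therefore, FOLLOW(B) = {$}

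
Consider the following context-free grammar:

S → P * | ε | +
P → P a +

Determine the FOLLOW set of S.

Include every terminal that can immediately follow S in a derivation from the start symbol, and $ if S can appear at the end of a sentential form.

We compute FOLLOW(S) using the standard algorithm.
FOLLOW(S) starts with {$}.
FIRST(P) = {}
FIRST(S) = {+, ε}
FOLLOW(P) = {*, a}
FOLLOW(S) = {$}
Therefore, FOLLOW(S) = {$}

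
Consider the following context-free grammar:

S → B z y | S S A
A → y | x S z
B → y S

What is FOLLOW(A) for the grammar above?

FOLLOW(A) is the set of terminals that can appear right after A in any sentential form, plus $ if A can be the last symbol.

We compute FOLLOW(A) using the standard algorithm.
FOLLOW(S) starts with {$}.
FIRST(A) = {x, y}
FIRST(B) = {y}
FIRST(S) = {y}
FOLLOW(A) = {$, x, y, z}
FOLLOW(B) = {z}
FOLLOW(S) = {$, x, y, z}
Therefore, FOLLOW(A) = {$, x, y, z}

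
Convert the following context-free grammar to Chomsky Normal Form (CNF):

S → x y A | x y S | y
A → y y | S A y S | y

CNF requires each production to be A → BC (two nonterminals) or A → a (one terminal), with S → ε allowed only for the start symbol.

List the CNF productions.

TX → x; TY → y; S → y; A → y; S → TX X0; X0 → TY A; S → TX X1; X1 → TY S; A → TY TY; A → S X2; X2 → A X3; X3 → TY S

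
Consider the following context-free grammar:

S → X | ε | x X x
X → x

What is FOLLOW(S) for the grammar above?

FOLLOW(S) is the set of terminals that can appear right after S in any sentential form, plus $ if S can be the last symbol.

We compute FOLLOW(S) using the standard algorithm.
FOLLOW(S) starts with {$}.
FIRST(S) = {x, ε}
FIRST(X) = {x}
FOLLOW(S) = {$}
FOLLOW(X) = {$, x}
Therefore, FOLLOW(S) = {$}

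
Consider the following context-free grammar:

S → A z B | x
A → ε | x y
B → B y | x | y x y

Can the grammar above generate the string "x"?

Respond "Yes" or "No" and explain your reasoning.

Yes - a valid derivation exists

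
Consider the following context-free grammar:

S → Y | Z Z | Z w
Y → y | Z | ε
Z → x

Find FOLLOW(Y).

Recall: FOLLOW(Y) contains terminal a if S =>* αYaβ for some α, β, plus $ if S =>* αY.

We compute FOLLOW(Y) using the standard algorithm.
FOLLOW(S) starts with {$}.
FIRST(S) = {x, y, ε}
FIRST(Y) = {x, y, ε}
FIRST(Z) = {x}
FOLLOW(S) = {$}
FOLLOW(Y) = {$}
FOLLOW(Z) = {$, w, x}
Therefore, FOLLOW(Y) = {$}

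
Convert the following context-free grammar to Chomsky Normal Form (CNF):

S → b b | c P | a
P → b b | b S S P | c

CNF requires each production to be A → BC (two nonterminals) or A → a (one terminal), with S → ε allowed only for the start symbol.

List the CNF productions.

TB → b; TC → c; S → a; P → c; S → TB TB; S → TC P; P → TB TB; P → TB X0; X0 → S X1; X1 → S P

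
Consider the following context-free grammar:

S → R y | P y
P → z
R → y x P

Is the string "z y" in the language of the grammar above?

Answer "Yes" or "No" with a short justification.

Yes - a valid derivation exists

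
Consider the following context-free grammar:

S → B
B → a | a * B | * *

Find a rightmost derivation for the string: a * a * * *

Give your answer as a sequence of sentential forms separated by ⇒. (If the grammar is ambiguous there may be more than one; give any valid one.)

S ⇒ B ⇒ a * B ⇒ a * a * B ⇒ a * a * * *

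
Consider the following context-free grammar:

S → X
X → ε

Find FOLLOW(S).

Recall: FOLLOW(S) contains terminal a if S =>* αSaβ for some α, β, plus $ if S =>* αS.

We compute FOLLOW(S) using the standard algorithm.
FOLLOW(S) starts with {$}.
FIRST(S) = {ε}
FIRST(X) = {ε}
FOLLOW(S) = {$}
FOLLOW(X) = {$}
Therefore, FOLLOW(S) = {$}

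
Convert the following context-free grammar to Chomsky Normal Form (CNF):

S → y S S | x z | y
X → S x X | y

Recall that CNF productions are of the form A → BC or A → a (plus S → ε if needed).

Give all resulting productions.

TY → y; TX → x; TZ → z; S → y; X → y; S → TY X0; X0 → S S; S → TX TZ; X → S X1; X1 → TX X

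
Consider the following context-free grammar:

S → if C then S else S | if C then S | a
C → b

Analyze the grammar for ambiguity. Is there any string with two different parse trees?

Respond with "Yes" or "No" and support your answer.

Yes - the string 'if b then a else if b then if b then a else a' has two distinct parse trees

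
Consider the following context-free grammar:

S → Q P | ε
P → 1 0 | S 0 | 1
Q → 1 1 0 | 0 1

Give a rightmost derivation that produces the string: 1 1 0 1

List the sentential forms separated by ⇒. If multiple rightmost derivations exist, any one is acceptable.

S ⇒ Q P ⇒ Q 1 ⇒ 1 1 0 1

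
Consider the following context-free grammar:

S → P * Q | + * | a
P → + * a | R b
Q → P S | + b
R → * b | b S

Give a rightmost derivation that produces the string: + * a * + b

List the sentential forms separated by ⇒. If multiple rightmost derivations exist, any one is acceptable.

S ⇒ P * Q ⇒ P * + b ⇒ + * a * + b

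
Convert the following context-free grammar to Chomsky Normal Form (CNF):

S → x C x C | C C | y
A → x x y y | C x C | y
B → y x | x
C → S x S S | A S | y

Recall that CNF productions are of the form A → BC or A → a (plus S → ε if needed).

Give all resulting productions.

TX → x; S → y; TY → y; A → y; B → x; C → y; S → TX X0; X0 → C X1; X1 → TX C; S → C C; A → TX X2; X2 → TX X3; X3 → TY TY; A → C X4; X4 → TX C; B → TY TX; C → S X5; X5 → TX X6; X6 → S S; C → A S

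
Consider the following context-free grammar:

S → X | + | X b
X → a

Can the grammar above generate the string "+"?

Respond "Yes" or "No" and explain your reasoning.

Yes - a valid derivation exists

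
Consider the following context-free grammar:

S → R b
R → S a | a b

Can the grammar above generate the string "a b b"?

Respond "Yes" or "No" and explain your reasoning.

Yes - a valid derivation exists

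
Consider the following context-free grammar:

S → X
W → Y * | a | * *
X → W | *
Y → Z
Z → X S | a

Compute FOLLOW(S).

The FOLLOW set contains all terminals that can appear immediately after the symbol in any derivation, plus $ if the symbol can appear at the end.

We compute FOLLOW(S) using the standard algorithm.
FOLLOW(S) starts with {$}.
FIRST(S) = {*, a}
FIRST(W) = {*, a}
FIRST(X) = {*, a}
FIRST(Y) = {*, a}
FIRST(Z) = {*, a}
FOLLOW(S) = {$, *}
FOLLOW(W) = {$, *, a}
FOLLOW(X) = {$, *, a}
FOLLOW(Y) = {*}
FOLLOW(Z) = {*}
Therefore, FOLLOW(S) = {$, *}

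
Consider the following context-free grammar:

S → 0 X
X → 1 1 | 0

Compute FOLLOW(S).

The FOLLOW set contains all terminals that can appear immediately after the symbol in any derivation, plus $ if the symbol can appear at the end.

We compute FOLLOW(S) using the standard algorithm.
FOLLOW(S) starts with {$}.
FIRST(S) = {0}
FIRST(X) = {0, 1}
FOLLOW(S) = {$}
FOLLOW(X) = {$}
Therefore, FOLLOW(S) = {$}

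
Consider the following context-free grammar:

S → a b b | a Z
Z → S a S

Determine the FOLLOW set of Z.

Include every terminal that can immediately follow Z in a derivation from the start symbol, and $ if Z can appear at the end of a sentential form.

We compute FOLLOW(Z) using the standard algorithm.
FOLLOW(S) starts with {$}.
FIRST(S) = {a}
FIRST(Z) = {a}
FOLLOW(S) = {$, a}
FOLLOW(Z) = {$, a}
Therefore, FOLLOW(Z) = {$, a}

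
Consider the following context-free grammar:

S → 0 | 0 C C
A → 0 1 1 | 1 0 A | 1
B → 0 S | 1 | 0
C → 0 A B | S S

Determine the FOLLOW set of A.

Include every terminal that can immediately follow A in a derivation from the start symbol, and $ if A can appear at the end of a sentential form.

We compute FOLLOW(A) using the standard algorithm.
FOLLOW(S) starts with {$}.
FIRST(A) = {0, 1}
FIRST(B) = {0, 1}
FIRST(C) = {0}
FIRST(S) = {0}
FOLLOW(A) = {0, 1}
FOLLOW(B) = {$, 0}
FOLLOW(C) = {$, 0}
FOLLOW(S) = {$, 0}
Therefore, FOLLOW(A) = {0, 1}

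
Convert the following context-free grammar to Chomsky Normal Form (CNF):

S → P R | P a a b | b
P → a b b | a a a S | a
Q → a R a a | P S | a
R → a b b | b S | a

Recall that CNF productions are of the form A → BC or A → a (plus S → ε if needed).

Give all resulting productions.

TA → a; TB → b; S → b; P → a; Q → a; R → a; S → P R; S → P X0; X0 → TA X1; X1 → TA TB; P → TA X2; X2 → TB TB; P → TA X3; X3 → TA X4; X4 → TA S; Q → TA X5; X5 → R X6; X6 → TA TA; Q → P S; R → TA X7; X7 → TB TB; R → TB S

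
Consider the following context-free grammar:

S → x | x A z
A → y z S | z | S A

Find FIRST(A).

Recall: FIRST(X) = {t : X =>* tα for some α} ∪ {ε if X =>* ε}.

We compute FIRST(A) using the standard algorithm.
FIRST(A) = {x, y, z}
FIRST(S) = {x}
Therefore, FIRST(A) = {x, y, z}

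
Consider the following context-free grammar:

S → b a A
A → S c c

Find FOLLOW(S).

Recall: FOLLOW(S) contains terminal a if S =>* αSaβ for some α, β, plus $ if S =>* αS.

We compute FOLLOW(S) using the standard algorithm.
FOLLOW(S) starts with {$}.
FIRST(A) = {b}
FIRST(S) = {b}
FOLLOW(A) = {$, c}
FOLLOW(S) = {$, c}
Therefore, FOLLOW(S) = {$, c}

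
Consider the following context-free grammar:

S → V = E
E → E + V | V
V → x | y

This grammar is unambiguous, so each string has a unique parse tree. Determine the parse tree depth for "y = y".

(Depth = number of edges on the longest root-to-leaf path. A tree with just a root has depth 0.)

3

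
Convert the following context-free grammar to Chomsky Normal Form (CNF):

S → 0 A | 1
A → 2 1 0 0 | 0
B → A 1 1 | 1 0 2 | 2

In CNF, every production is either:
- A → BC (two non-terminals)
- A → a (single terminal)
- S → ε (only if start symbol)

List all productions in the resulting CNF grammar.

T0 → 0; S → 1; T2 → 2; T1 → 1; A → 0; B → 2; S → T0 A; A → T2 X0; X0 → T1 X1; X1 → T0 T0; B → A X2; X2 → T1 T1; B → T1 X3; X3 → T0 T2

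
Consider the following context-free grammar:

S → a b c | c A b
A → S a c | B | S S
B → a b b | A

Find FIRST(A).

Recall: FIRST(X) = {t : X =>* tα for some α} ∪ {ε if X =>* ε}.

We compute FIRST(A) using the standard algorithm.
FIRST(A) = {a, c}
FIRST(B) = {a, c}
FIRST(S) = {a, c}
Therefore, FIRST(A) = {a, c}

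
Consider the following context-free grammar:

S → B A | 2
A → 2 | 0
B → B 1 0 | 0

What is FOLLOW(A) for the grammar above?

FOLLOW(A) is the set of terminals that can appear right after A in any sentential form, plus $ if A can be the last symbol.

We compute FOLLOW(A) using the standard algorithm.
FOLLOW(S) starts with {$}.
FIRST(A) = {0, 2}
FIRST(B) = {0}
FIRST(S) = {0, 2}
FOLLOW(A) = {$}
FOLLOW(B) = {0, 1, 2}
FOLLOW(S) = {$}
Therefore, FOLLOW(A) = {$}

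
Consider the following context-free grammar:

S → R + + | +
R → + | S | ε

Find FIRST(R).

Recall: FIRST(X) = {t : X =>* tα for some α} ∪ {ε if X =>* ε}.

We compute FIRST(R) using the standard algorithm.
FIRST(R) = {+, ε}
FIRST(S) = {+}
Therefore, FIRST(R) = {+, ε}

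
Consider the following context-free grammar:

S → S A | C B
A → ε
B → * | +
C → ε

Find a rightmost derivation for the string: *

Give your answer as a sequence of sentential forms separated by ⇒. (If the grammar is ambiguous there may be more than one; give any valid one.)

S ⇒ C B ⇒ C * ⇒ *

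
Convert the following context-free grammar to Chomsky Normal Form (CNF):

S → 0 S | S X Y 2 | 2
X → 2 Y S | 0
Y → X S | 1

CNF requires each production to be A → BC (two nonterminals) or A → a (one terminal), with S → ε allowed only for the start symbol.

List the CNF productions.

T0 → 0; T2 → 2; S → 2; X → 0; Y → 1; S → T0 S; S → S X0; X0 → X X1; X1 → Y T2; X → T2 X2; X2 → Y S; Y → X S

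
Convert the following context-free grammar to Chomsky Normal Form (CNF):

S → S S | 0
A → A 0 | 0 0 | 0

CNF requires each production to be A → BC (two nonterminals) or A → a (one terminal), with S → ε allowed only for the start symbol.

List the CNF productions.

S → 0; T0 → 0; A → 0; S → S S; A → A T0; A → T0 T0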